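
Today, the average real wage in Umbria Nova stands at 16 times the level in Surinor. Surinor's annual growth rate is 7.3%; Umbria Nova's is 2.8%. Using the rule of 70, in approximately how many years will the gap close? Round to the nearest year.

Surinor gains on Umbria Nova at 7.3% − 2.8% = 4.5 points a year.
At that relative rate the gap halves every 70/4.5 ≈ 15.56 years.
A 16 times gap closes after 4 halvings: 4 × 15.56 ≈ 62 years.

about 62 years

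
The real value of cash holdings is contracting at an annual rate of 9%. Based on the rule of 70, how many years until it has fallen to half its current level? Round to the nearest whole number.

roughly 8 years

Halving time ≈ 70 / 9 = 7.78 → 8 years.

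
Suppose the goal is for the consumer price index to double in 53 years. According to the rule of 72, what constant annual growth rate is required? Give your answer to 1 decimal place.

72 / 53 ≈ 1.36, so about 1.4% a year.

about 1.4%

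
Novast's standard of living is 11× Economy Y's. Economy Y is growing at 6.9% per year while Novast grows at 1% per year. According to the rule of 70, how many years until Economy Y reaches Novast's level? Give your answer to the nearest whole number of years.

roughly 41 years

Economy Y gains on Novast at 6.9% − 1% = 5.9 points a year.
At that relative rate the gap halves every 70/5.9 ≈ 11.86 years.
An 11× gap takes log₂(11) ≈ 3.46 halvings to close: 3.46 × 11.86 ≈ 41 years.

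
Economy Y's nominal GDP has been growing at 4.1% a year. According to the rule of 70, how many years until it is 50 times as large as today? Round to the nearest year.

around 96 years

One doubling takes 70/4.1 = 17.07 years.
50× is log₂ 50 ≈ 5.64 doublings, so ≈ 5.64 × 17.07 = 96 years.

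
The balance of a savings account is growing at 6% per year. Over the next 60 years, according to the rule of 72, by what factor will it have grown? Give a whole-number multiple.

approximately 32 times

Doubling time ≈ 72/6 = 12.00 years.
60/12.00 ≈ 5 doublings, so about 2^5 = 32×.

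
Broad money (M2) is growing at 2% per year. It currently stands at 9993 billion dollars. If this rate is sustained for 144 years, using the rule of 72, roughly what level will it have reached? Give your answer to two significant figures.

around 160000 billion dollars

Doubling time ≈ 72/2 = 36.00 years.
144 years is 144/36.00 ≈ 4.00 doublings, a factor of 2^4.00 ≈ 16.00.
9993 × 16.00 ≈ 160000 billion dollars.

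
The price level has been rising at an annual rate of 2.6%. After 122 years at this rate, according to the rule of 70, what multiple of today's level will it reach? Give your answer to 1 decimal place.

Doubles every ≈ 26.92 years (70/2.6).
122 years is 4.53 doublings; 2^4.53 ≈ 23.1×.

23.1 times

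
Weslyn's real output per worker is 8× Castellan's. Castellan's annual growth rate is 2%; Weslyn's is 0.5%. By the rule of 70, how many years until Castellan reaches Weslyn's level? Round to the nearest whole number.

around 140 years

Castellan gains on Weslyn at 2% − 0.5% = 1.5 points a year.
At that relative rate the gap halves every 70/1.5 ≈ 46.67 years.
An 8× gap closes after 3 halvings: 3 × 46.67 ≈ 140 years.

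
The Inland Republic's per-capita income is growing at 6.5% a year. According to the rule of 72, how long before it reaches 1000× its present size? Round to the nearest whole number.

Doubling time ≈ 72/6.5 = 11.08 years.
Reaching 1000× takes log₂(1000) ≈ 9.97 doublings.
9.97 × 11.08 ≈ 110 years.

roughly 110 years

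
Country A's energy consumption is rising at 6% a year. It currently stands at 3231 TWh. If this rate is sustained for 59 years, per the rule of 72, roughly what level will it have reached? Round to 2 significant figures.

98000 TWh

Doubling time ≈ 72/6 = 12.00 years.
59 years is 59/12.00 ≈ 4.92 doublings, a factor of 2^4.92 ≈ 30.27.
3231 × 30.27 ≈ 98000 TWh.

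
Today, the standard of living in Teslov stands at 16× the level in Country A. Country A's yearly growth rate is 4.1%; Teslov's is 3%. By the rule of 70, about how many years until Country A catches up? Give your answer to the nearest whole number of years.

The growth-rate gap is 4.1% − 3% = 1.1 percentage points.
So the ratio between them halves every 70/1.1 ≈ 63.64 years.
A 16× gap closes after 4 halvings: 4 × 63.64 ≈ 255 years.

around 255 years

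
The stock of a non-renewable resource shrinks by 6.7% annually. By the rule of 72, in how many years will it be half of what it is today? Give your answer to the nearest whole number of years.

11 years

Falling at 6.7%, it halves about every 72/6.7 = 10.75 years.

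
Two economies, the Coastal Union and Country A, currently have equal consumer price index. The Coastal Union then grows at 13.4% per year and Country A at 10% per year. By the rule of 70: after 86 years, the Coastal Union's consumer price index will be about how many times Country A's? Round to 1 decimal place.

Rate gap = 13.4% − 10% = 3.4 points.
The ratio doubles every 70/3.4 ≈ 20.59 years.
86/20.59 ≈ 4.18 doublings → ratio ≈ 2^4.18 ≈ 18.1.

approximately 18.1 times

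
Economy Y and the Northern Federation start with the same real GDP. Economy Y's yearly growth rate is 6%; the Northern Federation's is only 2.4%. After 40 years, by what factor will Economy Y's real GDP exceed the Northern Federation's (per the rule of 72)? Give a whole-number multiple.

approximately 4 times

Only the 3.6-point difference matters.
72/3.6 ≈ 20.00 years per doubling of the ratio; 40 years gives 2.00 doublings, so ≈ 4×.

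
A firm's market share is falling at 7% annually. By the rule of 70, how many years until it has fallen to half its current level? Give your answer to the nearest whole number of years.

Falling at 7%, it halves about every 70/7 = 10.00 years.

≈ 10 years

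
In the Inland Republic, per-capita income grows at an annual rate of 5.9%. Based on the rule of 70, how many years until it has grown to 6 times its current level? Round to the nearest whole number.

At 5.9% it doubles every 70/5.9 ≈ 11.86 years.
Reaching 6× takes log₂(6) ≈ 2.58 doublings.
2.58 × 11.86 ≈ 31 years.

approximately 31 years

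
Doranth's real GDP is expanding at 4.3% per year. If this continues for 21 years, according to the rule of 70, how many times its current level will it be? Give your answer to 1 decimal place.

Doubles every ≈ 16.28 years (70/4.3).
21 years is 1.29 doublings; 2^1.29 ≈ 2.4×.

about 2.4 times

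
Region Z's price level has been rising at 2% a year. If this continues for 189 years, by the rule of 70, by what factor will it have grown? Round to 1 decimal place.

Doubling time ≈ 70/2 = 35.00 years.
189 years / 35.00 ≈ 5.40 doublings → factor 2^5.40 ≈ 42.2.

≈ 42.2 times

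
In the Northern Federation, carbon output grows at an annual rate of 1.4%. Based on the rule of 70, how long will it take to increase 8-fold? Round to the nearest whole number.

150 years

One doubling takes 70/1.4 = 50.00 years.
8× is 3 doublings, so 3 × 50.00 ≈ 150 years.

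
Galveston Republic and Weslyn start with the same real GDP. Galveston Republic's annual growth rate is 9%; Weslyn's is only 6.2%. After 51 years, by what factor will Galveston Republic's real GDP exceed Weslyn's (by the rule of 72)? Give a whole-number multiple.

around 4 times

Rate gap = 9% − 6.2% = 2.8 points.
The ratio doubles every 72/2.8 ≈ 25.71 years.
51/25.71 ≈ 1.98 doublings → ratio ≈ 2^1.98 ≈ 4.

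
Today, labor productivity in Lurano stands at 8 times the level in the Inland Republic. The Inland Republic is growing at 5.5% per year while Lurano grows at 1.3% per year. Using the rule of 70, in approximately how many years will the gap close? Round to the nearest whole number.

about 50 years

What matters is the difference: 4.2 pp.
Rule of 70 on the gap: the ratio halves every 70/4.2 ≈ 16.67 years.
An 8 times gap closes after 3 halvings: 3 × 16.67 ≈ 50 years.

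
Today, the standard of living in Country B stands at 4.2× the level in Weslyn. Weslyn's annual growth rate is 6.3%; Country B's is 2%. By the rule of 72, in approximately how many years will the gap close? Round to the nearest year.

What matters is the difference: 4.3 pp.
Rule of 72 on the gap: the ratio halves every 72/4.3 ≈ 16.74 years.
A 4.2× gap takes log₂(4.2) ≈ 2.07 halvings to close: 2.07 × 16.74 ≈ 35 years.

roughly 35 years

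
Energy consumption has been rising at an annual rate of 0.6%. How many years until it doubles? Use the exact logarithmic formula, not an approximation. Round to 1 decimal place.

115.9 years

t = ln(2) / ln(1 + 0.006) = 0.6931 / 0.005982 ≈ 115.86.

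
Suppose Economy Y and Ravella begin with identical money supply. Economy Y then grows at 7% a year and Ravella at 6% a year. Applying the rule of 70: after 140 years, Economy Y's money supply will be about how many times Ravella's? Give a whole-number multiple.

approximately 4 times

Only the 1-point difference matters.
70/1 ≈ 70.00 years per doubling of the ratio; 140 years gives 2.00 doublings, so ≈ 4×.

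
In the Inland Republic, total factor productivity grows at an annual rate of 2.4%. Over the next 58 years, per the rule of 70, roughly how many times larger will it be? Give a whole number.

70/2.4 ≈ 29.17 years per doubling.
58 years fits 2 doublings: 2^2 = 4.

approximately 4 times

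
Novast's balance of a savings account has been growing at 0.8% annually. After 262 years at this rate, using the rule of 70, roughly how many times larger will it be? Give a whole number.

roughly 8 times

Doubling time ≈ 70/0.8 = 87.50 years.
262/87.50 ≈ 3 doublings, so about 2^3 = 8×.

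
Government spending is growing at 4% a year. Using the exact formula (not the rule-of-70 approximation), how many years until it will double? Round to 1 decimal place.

17.7 years

t = ln(2) / ln(1 + 0.04) = 0.6931 / 0.039221 ≈ 17.67.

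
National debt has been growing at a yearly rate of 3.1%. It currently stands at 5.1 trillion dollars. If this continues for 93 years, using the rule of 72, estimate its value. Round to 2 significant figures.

≈ 82 trillion dollars

It doubles every 72/3.1 ≈ 23.23 years, so 93 years is 4.00 doublings.
2^4.00 ≈ 16.00; 5.1 × 16.00 ≈ 82 trillion dollars.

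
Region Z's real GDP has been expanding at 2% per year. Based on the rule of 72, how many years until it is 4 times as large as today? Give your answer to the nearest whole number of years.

At 2% it doubles every 72/2 ≈ 36.00 years.
4 = 2^2, so 2 doublings → 72 years.

72 years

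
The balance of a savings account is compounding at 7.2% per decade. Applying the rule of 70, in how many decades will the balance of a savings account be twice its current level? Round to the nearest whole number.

At 7.2%, doubling takes about 70/7.2 = 9.72 decades.

10 decades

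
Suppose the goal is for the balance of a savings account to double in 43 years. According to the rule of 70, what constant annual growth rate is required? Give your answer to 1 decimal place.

around 1.6% annually

70 / 43 ≈ 1.63, so about 1.6% annually.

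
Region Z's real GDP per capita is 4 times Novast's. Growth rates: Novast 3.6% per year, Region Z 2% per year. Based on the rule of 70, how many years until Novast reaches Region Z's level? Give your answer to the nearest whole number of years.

roughly 88 years

The growth-rate gap is 3.6% − 2% = 1.6 percentage points.
So the ratio between them halves every 70/1.6 ≈ 43.75 years.
A 4 times gap closes after 2 halvings: 2 × 43.75 ≈ 88 years.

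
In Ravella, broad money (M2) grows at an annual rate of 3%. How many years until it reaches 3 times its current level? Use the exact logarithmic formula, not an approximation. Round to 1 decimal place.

37.2 years

t = ln(3) / ln(1 + 0.03) = 1.0986 / 0.029559 ≈ 37.17.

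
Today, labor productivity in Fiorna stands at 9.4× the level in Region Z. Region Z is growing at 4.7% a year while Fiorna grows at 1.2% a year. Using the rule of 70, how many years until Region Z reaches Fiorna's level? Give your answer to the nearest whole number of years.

roughly 65 years

The growth-rate gap is 4.7% − 1.2% = 3.5 percentage points.
So the ratio between them halves every 70/3.5 ≈ 20.00 years.
A 9.4× gap takes log₂(9.4) ≈ 3.23 halvings to close: 3.23 × 20.00 ≈ 65 years.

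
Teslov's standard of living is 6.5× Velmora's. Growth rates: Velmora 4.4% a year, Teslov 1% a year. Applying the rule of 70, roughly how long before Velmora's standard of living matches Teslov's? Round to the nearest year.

Velmora gains on Teslov at 4.4% − 1% = 3.4 points a year.
At that relative rate the gap halves every 70/3.4 ≈ 20.59 years.
A 6.5× gap takes log₂(6.5) ≈ 2.70 halvings to close: 2.70 × 20.59 ≈ 56 years.

roughly 56 years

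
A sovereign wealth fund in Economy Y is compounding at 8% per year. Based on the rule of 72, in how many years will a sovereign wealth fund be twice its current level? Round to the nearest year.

At 8%, doubling takes about 72/8 = 9.00 years.

≈ 9 years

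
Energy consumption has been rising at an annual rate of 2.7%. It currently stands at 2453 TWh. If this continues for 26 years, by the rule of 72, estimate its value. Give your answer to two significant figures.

about 4800 TWh

Doubling time ≈ 72/2.7 = 26.67 years.
26 years is 26/26.67 ≈ 0.97 doublings, a factor of 2^0.97 ≈ 1.96.
2453 × 1.96 ≈ 4800 TWh.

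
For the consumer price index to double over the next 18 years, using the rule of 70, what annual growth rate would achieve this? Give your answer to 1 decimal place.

roughly 3.9% annually

70 / 18 ≈ 3.89, so about 3.9% annually.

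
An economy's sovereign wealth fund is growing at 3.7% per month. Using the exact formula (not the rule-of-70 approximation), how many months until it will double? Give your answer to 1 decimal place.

t = ln(2) / ln(1 + 0.037) = 0.6931 / 0.036332 ≈ 19.08.

19.1 months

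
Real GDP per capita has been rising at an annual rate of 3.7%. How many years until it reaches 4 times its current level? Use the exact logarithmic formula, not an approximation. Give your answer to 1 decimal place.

t = ln(4) / ln(1 + 0.037) = 1.3863 / 0.036332 ≈ 38.16.

38.2 years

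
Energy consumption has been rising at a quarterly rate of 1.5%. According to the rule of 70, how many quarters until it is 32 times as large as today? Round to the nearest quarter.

At 1.5% it doubles every 70/1.5 ≈ 46.67 quarters.
32× is 5 doublings, so 5 × 46.67 ≈ 233 quarters.

roughly 233 quarters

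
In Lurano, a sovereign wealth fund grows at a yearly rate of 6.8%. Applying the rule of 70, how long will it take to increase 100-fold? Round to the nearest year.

68 years

One doubling takes 70/6.8 = 10.29 years.
Reaching 100× takes log₂(100) ≈ 6.64 doublings.
6.64 × 10.29 ≈ 68 years.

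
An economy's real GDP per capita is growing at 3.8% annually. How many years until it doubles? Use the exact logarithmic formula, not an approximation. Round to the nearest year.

t = ln(2) / ln(1 + 0.038) = 0.6931 / 0.037296 ≈ 18.58.
≈ 19 years.

19 years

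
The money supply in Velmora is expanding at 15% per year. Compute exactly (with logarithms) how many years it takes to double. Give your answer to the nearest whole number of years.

t = ln(2) / ln(1 + 0.15) = 0.6931 / 0.139762 ≈ 4.96.
≈ 5 years.

5 years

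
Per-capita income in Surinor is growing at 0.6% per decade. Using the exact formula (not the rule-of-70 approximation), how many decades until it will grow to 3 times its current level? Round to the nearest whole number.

184 decades

t = ln(3) / ln(1 + 0.006) = 1.0986 / 0.005982 ≈ 183.65.
≈ 184 decades.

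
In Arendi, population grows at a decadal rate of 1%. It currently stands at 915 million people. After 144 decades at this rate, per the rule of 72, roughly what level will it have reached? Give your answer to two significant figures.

around 3700 million people

It doubles every 72/1 ≈ 72.00 decades, so 144 decades is 2.00 doublings.
2^2.00 ≈ 4.00; 915 × 4.00 ≈ 3700 million people.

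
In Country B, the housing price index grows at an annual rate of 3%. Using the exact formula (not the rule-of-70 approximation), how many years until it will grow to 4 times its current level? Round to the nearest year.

47 years

t = ln(4) / ln(1 + 0.03) = 1.3863 / 0.029559 ≈ 46.90.
≈ 47 years.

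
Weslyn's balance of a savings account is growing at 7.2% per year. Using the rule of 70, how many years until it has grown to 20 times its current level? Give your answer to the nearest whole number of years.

≈ 42 years

At 7.2% it doubles every 70/7.2 ≈ 9.72 years.
20× is log₂ 20 ≈ 4.32 doublings, so ≈ 4.32 × 9.72 = 42 years.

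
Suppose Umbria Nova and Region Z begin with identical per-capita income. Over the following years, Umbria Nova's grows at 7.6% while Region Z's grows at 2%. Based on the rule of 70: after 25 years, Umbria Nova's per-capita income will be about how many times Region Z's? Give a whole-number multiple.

Only the 5.6-point difference matters.
70/5.6 ≈ 12.50 years per doubling of the ratio; 25 years gives 2.00 doublings, so ≈ 4×.

approximately 4 times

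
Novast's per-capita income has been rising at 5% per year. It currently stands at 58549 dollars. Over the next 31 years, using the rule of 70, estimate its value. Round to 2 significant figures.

270000 dollars

Doubling time ≈ 70/5 = 14.00 years.
31 years is 31/14.00 ≈ 2.21 doublings, a factor of 2^2.21 ≈ 4.63.
58549 × 4.63 ≈ 270000 dollars.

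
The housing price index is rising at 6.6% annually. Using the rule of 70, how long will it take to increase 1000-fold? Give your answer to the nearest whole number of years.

106 years

Doubling time ≈ 70/6.6 = 10.61 years.
Reaching 1000× takes log₂(1000) ≈ 9.97 doublings.
9.97 × 10.61 ≈ 106 years.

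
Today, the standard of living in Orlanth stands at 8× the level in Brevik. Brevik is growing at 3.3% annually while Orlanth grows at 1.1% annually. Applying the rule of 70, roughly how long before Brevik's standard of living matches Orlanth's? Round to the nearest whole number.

Brevik gains on Orlanth at 3.3% − 1.1% = 2.2 points a year.
At that relative rate the gap halves every 70/2.2 ≈ 31.82 years.
An 8× gap closes after 3 halvings: 3 × 31.82 ≈ 95 years.

around 95 years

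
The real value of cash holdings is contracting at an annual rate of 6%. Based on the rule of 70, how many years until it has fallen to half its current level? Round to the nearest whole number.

approximately 12 years

Halving time ≈ 70 / 6 = 11.67 → 12 years.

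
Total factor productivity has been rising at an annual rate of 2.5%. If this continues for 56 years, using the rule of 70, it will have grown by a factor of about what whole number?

approximately 4 times

At 2.5% one doubling takes ≈ 28.00 years; 56 years is 2 of them, so ×4.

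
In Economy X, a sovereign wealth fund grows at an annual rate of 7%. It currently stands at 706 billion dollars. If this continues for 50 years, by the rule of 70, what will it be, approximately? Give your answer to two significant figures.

around 23000 billion dollars

It doubles every 70/7 ≈ 10.00 years, so 50 years is 5.00 doublings.
2^5.00 ≈ 32.00; 706 × 32.00 ≈ 23000 billion dollars.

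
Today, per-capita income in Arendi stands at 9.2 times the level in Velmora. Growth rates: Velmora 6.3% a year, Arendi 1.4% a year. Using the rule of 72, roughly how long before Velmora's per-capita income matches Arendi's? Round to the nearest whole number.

about 47 years

What matters is the difference: 4.9 pp.
Rule of 72 on the gap: the ratio halves every 72/4.9 ≈ 14.69 years.
A 9.2 times gap takes log₂(9.2) ≈ 3.20 halvings to close: 3.20 × 14.69 ≈ 47 years.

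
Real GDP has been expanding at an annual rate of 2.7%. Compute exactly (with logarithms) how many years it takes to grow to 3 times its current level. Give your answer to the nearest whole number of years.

t = ln(3) / ln(1 + 0.027) = 1.0986 / 0.026642 ≈ 41.24.
≈ 41 years.

41 years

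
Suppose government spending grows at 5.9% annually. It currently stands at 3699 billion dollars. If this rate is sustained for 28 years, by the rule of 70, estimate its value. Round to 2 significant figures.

It doubles every 70/5.9 ≈ 11.86 years, so 28 years is 2.36 doublings.
2^2.36 ≈ 5.13; 3699 × 5.13 ≈ 19000 billion dollars.

about 19000 billion dollars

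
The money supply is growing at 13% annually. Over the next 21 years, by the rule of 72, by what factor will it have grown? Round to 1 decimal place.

Doubles every ≈ 5.54 years (72/13).
21 years is 3.79 doublings; 2^3.79 ≈ 13.8×.

13.8 times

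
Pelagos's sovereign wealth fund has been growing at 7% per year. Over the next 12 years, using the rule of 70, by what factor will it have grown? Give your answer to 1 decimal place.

2.3 times

Doubles every ≈ 10.00 years (70/7).
12 years is 1.20 doublings; 2^1.20 ≈ 2.3×.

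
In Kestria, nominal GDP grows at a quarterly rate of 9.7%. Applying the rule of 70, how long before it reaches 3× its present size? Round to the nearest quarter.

around 11 quarters

Doubling time ≈ 70/9.7 = 7.22 quarters.
Reaching 3× takes log₂(3) ≈ 1.58 doublings.
1.58 × 7.22 ≈ 11 quarters.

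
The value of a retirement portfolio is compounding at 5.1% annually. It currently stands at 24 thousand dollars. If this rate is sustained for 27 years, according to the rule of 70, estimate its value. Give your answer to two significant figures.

Doubling time ≈ 70/5.1 = 13.73 years.
27 years is 27/13.73 ≈ 1.97 doublings, a factor of 2^1.97 ≈ 3.92.
24 × 3.92 ≈ 94 thousand dollars.

94 thousand dollars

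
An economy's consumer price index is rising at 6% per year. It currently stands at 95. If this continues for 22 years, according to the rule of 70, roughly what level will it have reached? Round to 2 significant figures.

It doubles every 70/6 ≈ 11.67 years, so 22 years is 1.89 doublings.
2^1.89 ≈ 3.71; 95 × 3.71 ≈ 350.

about 350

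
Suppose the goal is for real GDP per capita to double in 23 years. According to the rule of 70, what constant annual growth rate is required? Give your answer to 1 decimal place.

70 / 23 ≈ 3.04, so about 3.0% a year.

approximately 3.0%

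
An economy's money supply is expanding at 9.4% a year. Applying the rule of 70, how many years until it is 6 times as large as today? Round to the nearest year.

about 19 years

One doubling takes 70/9.4 = 7.45 years.
6× is log₂ 6 ≈ 2.58 doublings, so ≈ 2.58 × 7.45 = 19 years.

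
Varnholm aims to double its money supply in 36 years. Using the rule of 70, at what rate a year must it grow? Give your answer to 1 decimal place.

around 1.9%

70 / 36 ≈ 1.94, so about 1.9% a year.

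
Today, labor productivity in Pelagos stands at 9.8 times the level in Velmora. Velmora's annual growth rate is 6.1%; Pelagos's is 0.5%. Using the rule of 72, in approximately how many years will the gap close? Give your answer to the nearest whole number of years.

around 42 years

Velmora gains on Pelagos at 6.1% − 0.5% = 5.6 points a year.
At that relative rate the gap halves every 72/5.6 ≈ 12.86 years.
A 9.8 times gap takes log₂(9.8) ≈ 3.29 halvings to close: 3.29 × 12.86 ≈ 42 years.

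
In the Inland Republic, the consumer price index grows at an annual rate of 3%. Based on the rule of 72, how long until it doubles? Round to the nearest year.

approximately 24 years

72/3 ≈ 24.00, so it doubles roughly every 24 years.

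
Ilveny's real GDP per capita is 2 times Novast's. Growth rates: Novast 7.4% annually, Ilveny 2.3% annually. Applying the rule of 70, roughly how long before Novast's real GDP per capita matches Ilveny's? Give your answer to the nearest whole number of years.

≈ 14 years

The growth-rate gap is 7.4% − 2.3% = 5.1 percentage points.
So the ratio between them halves every 70/5.1 ≈ 13.73 years.
A 2 times gap closes after 1 halving: 1 × 13.73 ≈ 14 years.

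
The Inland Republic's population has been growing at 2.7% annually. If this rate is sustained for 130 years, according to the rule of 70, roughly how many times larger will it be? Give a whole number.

At 2.7% one doubling takes ≈ 25.93 years; 130 years is 5 of them, so ×32.

about 32 times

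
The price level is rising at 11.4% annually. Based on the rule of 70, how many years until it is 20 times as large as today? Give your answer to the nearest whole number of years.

≈ 27 years

At 11.4% it doubles every 70/11.4 ≈ 6.14 years.
20× is log₂ 20 ≈ 4.32 doublings, so ≈ 4.32 × 6.14 = 27 years.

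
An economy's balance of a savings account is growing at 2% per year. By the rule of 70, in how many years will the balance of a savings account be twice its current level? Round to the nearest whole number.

70/2 ≈ 35.00, so it doubles roughly every 35 years.

35 years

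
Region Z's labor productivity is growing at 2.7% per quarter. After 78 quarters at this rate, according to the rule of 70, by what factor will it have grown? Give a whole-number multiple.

70/2.7 ≈ 25.93 quarters per doubling.
78 quarters fits 3 doublings: 2^3 = 8.

roughly 8 times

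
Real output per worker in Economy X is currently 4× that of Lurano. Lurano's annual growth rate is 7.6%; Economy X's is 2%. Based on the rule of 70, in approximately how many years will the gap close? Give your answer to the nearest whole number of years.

roughly 25 years

The growth-rate gap is 7.6% − 2% = 5.6 percentage points.
So the ratio between them halves every 70/5.6 ≈ 12.50 years.
A 4× gap closes after 2 halvings: 2 × 12.50 ≈ 25 years.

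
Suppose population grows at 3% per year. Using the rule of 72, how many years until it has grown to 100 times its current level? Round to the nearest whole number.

At 3% it doubles every 72/3 ≈ 24.00 years.
Reaching 100× takes log₂(100) ≈ 6.64 doublings.
6.64 × 24.00 ≈ 159 years.

around 159 years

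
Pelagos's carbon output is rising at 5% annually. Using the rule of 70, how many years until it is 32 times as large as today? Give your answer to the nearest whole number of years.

approximately 70 years

At 5% it doubles every 70/5 ≈ 14.00 years.
Getting to 32× needs 5 doublings: 5 × 14.00 ≈ 70 years.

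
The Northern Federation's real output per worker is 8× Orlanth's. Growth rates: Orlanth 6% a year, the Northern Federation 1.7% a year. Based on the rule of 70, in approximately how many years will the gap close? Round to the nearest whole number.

Orlanth gains on the Northern Federation at 6% − 1.7% = 4.3 points a year.
At that relative rate the gap halves every 70/4.3 ≈ 16.28 years.
An 8× gap closes after 3 halvings: 3 × 16.28 ≈ 49 years.

≈ 49 years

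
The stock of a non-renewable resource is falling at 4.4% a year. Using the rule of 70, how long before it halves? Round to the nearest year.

approximately 16 years

Falling at 4.4%, it halves about every 70/4.4 = 15.91 years.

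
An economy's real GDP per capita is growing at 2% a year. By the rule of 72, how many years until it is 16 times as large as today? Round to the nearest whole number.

One doubling takes 72/2 = 36.00 years.
Getting to 16× needs 4 doublings: 4 × 36.00 ≈ 144 years.

approximately 144 years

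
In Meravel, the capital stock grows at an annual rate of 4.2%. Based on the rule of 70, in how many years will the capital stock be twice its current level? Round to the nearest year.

approximately 17 years

70/4.2 ≈ 16.67, so it doubles roughly every 17 years.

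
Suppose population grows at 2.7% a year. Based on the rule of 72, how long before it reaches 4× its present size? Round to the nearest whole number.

around 53 years

Doubling time ≈ 72/2.7 = 26.67 years.
Getting to 4× needs 2 doublings: 2 × 26.67 ≈ 53 years.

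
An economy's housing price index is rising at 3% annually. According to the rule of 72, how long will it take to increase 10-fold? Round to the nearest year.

One doubling takes 72/3 = 24.00 years.
10× is log₂ 10 ≈ 3.32 doublings, so ≈ 3.32 × 24.00 = 80 years.

80 years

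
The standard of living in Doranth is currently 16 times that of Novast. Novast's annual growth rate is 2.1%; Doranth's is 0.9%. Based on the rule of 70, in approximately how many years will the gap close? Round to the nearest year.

roughly 233 years

Novast gains on Doranth at 2.1% − 0.9% = 1.2 points a year.
At that relative rate the gap halves every 70/1.2 ≈ 58.33 years.
A 16 times gap closes after 4 halvings: 4 × 58.33 ≈ 233 years.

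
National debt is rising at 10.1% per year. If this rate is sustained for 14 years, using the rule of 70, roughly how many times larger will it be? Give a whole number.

roughly 4 times

At 10.1% one doubling takes ≈ 6.93 years; 14 years is 2 of them, so ×4.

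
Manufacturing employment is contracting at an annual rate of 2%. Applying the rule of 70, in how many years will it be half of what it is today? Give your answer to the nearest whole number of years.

Halving time ≈ 70 / 2 = 35.00 → 35 years.

≈ 35 years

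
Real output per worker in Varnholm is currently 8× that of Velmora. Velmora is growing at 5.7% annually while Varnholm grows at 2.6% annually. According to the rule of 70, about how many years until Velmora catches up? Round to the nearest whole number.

around 68 years

Velmora gains on Varnholm at 5.7% − 2.6% = 3.1 points a year.
At that relative rate the gap halves every 70/3.1 ≈ 22.58 years.
An 8× gap closes after 3 halvings: 3 × 22.58 ≈ 68 years.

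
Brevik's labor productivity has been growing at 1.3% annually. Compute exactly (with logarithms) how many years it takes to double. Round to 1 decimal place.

53.7 years

t = ln(2) / ln(1 + 0.013) = 0.6931 / 0.012916 ≈ 53.66.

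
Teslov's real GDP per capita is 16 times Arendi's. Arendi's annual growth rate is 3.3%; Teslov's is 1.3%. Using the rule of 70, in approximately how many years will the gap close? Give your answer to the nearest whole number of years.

The growth-rate gap is 3.3% − 1.3% = 2 percentage points.
So the ratio between them halves every 70/2 ≈ 35.00 years.
A 16 times gap closes after 4 halvings: 4 × 35.00 ≈ 140 years.

140 years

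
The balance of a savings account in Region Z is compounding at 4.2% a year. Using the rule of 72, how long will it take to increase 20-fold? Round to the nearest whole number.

Doubling time ≈ 72/4.2 = 17.14 years.
Reaching 20× takes log₂(20) ≈ 4.32 doublings.
4.32 × 17.14 ≈ 74 years.

≈ 74 years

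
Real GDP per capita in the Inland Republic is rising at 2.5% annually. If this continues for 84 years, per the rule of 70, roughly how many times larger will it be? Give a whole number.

Doubling time ≈ 70/2.5 = 28.00 years.
84/28.00 ≈ 3 doublings, so about 2^3 = 8×.

approximately 8 times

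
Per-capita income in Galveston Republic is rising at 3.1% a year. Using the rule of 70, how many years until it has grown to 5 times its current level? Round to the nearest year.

about 52 years

Doubling time ≈ 70/3.1 = 22.58 years.
5× is log₂ 5 ≈ 2.32 doublings, so ≈ 2.32 × 22.58 = 52 years.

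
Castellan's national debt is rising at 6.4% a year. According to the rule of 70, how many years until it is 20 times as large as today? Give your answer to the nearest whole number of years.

≈ 47 years

Doubling time ≈ 70/6.4 = 10.94 years.
20× is log₂ 20 ≈ 4.32 doublings, so ≈ 4.32 × 10.94 = 47 years.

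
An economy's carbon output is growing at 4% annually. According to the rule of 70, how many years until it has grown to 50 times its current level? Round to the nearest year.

around 99 years

At 4% it doubles every 70/4 ≈ 17.50 years.
Reaching 50× takes log₂(50) ≈ 5.64 doublings.
5.64 × 17.50 ≈ 99 years.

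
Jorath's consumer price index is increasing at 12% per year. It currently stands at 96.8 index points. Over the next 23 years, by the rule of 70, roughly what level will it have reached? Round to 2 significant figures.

It doubles every 70/12 ≈ 5.83 years, so 23 years is 3.95 doublings.
2^3.95 ≈ 15.45; 96.8 × 15.45 ≈ 1500 index points.

about 1500 index points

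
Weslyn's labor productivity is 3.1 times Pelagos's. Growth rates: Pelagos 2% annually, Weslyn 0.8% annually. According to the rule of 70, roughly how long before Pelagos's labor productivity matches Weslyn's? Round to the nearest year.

Pelagos gains on Weslyn at 2% − 0.8% = 1.2 points a year.
At that relative rate the gap halves every 70/1.2 ≈ 58.33 years.
A 3.1 times gap takes log₂(3.1) ≈ 1.63 halvings to close: 1.63 × 58.33 ≈ 95 years.

95 years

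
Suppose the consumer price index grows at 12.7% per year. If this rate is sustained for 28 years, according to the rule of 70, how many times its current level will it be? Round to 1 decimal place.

Doubles every ≈ 5.51 years (70/12.7).
28 years is 5.08 doublings; 2^5.08 ≈ 33.8×.

roughly 33.8 times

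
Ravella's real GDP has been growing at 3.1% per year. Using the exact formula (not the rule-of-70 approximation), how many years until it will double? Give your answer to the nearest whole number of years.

t = ln(2) / ln(1 + 0.031) = 0.6931 / 0.030529 ≈ 22.70.
≈ 23 years.

23 years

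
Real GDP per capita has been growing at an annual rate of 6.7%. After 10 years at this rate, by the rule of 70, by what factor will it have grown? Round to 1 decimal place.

around 1.9 times

Doubling time ≈ 70/6.7 = 10.45 years.
10 years / 10.45 ≈ 0.96 doublings → factor 2^0.96 ≈ 1.9.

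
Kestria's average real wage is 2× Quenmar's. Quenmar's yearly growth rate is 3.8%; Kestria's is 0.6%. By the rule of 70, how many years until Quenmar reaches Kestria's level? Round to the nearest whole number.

Quenmar gains on Kestria at 3.8% − 0.6% = 3.2 points a year.
At that relative rate the gap halves every 70/3.2 ≈ 21.88 years.
A 2× gap closes after 1 halving: 1 × 21.88 ≈ 22 years.

approximately 22 years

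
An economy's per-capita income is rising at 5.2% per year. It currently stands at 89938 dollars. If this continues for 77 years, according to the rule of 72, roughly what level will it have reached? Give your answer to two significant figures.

Doubling time ≈ 72/5.2 = 13.85 years.
77 years is 77/13.85 ≈ 5.56 doublings, a factor of 2^5.56 ≈ 47.18.
89938 × 47.18 ≈ 4200000 dollars.

approximately 4200000 dollars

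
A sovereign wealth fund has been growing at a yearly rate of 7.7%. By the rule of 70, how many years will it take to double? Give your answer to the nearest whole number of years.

about 9 years

70/7.7 ≈ 9.09, so it doubles roughly every 9 years.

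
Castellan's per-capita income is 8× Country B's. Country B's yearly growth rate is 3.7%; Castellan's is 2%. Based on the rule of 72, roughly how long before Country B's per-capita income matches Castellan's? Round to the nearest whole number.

Country B gains on Castellan at 3.7% − 2% = 1.7 points a year.
At that relative rate the gap halves every 72/1.7 ≈ 42.35 years.
An 8× gap closes after 3 halvings: 3 × 42.35 ≈ 127 years.

approximately 127 years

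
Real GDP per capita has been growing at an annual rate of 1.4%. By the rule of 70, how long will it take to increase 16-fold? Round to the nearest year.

At 1.4% it doubles every 70/1.4 ≈ 50.00 years.
Getting to 16× needs 4 doublings: 4 × 50.00 ≈ 200 years.

around 200 years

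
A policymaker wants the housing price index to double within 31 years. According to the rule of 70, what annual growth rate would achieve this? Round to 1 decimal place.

70 / 31 ≈ 2.26, so about 2.3% annually.

approximately 2.3%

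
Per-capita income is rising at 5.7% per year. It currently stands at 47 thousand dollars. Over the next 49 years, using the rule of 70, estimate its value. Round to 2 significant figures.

Doubling time ≈ 70/5.7 = 12.28 years.
49 years is 49/12.28 ≈ 3.99 doublings, a factor of 2^3.99 ≈ 15.89.
47 × 15.89 ≈ 750 thousand dollars.

approximately 750 thousand dollars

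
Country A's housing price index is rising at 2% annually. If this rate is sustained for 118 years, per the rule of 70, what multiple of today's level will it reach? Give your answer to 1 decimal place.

Doubles every ≈ 35.00 years (70/2).
118 years is 3.37 doublings; 2^3.37 ≈ 10.3×.

roughly 10.3 times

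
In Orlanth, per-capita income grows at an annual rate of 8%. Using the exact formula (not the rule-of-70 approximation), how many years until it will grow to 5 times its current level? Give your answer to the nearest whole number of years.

t = ln(5) / ln(1 + 0.08) = 1.6094 / 0.076961 ≈ 20.91.
≈ 21 years.

21 years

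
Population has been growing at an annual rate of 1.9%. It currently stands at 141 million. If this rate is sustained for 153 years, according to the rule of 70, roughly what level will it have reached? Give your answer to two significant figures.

It doubles every 70/1.9 ≈ 36.84 years, so 153 years is 4.15 doublings.
2^4.15 ≈ 17.75; 141 × 17.75 ≈ 2500 million.

about 2500 million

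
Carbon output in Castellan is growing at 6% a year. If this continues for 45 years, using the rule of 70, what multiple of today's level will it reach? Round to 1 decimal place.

Doubles every ≈ 11.67 years (70/6).
45 years is 3.86 doublings; 2^3.86 ≈ 14.5×.

roughly 14.5 times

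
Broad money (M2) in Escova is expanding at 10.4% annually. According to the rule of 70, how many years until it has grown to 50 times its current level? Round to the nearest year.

≈ 38 years

One doubling takes 70/10.4 = 6.73 years.
50× is log₂ 50 ≈ 5.64 doublings, so ≈ 5.64 × 6.73 = 38 years.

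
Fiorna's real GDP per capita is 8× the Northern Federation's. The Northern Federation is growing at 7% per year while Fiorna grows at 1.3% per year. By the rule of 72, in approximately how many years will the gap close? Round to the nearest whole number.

The growth-rate gap is 7% − 1.3% = 5.7 percentage points.
So the ratio between them halves every 72/5.7 ≈ 12.63 years.
An 8× gap closes after 3 halvings: 3 × 12.63 ≈ 38 years.

≈ 38 years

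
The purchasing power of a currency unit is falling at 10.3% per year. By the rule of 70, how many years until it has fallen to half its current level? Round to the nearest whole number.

The rule works in reverse for decay: 70/10.3 ≈ 6.80 years to halve.

≈ 7 years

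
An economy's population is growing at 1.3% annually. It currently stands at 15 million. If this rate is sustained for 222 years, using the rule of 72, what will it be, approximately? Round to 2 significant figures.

It doubles every 72/1.3 ≈ 55.38 years, so 222 years is 4.01 doublings.
2^4.01 ≈ 16.11; 15 × 16.11 ≈ 240 million.

240 million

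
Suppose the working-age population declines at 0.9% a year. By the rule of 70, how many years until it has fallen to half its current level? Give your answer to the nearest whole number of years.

The rule works in reverse for decay: 70/0.9 ≈ 77.78 years to halve.

78 years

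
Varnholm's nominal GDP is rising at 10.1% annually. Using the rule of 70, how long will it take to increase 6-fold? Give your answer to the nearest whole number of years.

roughly 18 years

Doubling time ≈ 70/10.1 = 6.93 years.
Reaching 6× takes log₂(6) ≈ 2.58 doublings.
2.58 × 6.93 ≈ 18 years.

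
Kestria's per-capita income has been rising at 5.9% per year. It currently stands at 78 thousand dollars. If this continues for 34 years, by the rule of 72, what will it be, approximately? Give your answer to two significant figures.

roughly 540 thousand dollars

Doubling time ≈ 72/5.9 = 12.20 years.
34 years is 34/12.20 ≈ 2.79 doublings, a factor of 2^2.79 ≈ 6.92.
78 × 6.92 ≈ 540 thousand dollars.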